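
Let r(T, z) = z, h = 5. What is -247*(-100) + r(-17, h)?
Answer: 24705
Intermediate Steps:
-247*(-100) + r(-17, h) = -247*(-100) + 5 = 24700 + 5 = 24705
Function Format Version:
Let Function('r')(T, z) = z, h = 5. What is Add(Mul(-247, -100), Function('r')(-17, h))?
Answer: 24705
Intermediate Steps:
Add(Mul(-247, -100), Function('r')(-17, h)) = Add(Mul(-247, -100), 5) = Add(24700, 5) = 24705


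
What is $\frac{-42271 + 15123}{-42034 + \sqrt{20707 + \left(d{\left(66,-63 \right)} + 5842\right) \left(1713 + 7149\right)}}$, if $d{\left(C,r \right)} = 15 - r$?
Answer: $\frac{1141139032}{1714373409} + \frac{27148 \sqrt{52483747}}{1714373409} \approx 0.78035$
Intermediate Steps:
$\frac{-42271 + 15123}{-42034 + \sqrt{20707 + \left(d{\left(66,-63 \right)} + 5842\right) \left(1713 + 7149\right)}} = \frac{-42271 + 15123}{-42034 + \sqrt{20707 + \left(\left(15 - -63\right) + 5842\right) \left(1713 + 7149\right)}} = - \frac{27148}{-42034 + \sqrt{20707 + \left(\left(15 + 63\right) + 5842\right) 8862}} = - \frac{27148}{-42034 + \sqrt{20707 + \left(78 + 5842\right) 8862}} = - \frac{27148}{-42034 + \sqrt{20707 + 5920 \cdot 8862}} = - \frac{27148}{-42034 + \sqrt{20707 + 52463040}} = - \frac{27148}{-42034 + \sqrt{52483747}}$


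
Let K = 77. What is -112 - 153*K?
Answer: -11893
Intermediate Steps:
-112 - 153*K = -112 - 153*77 = -112 - 11781 = -11893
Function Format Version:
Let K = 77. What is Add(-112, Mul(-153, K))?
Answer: -11893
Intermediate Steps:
Add(-112, Mul(-153, K)) = Add(-112, Mul(-153, 77)) = Add(-112, -11781) = -11893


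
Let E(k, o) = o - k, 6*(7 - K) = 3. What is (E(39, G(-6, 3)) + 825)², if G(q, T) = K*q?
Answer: 558009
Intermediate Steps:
K = 13/2 (K = 7 - ⅙*3 = 7 - ½ = 13/2 ≈ 6.5000)
G(q, T) = 13*q/2
(E(39, G(-6, 3)) + 825)² = (((13/2)*(-6) - 1*39) + 825)² = ((-39 - 39) + 825)² = (-78 + 825)² = 747² = 558009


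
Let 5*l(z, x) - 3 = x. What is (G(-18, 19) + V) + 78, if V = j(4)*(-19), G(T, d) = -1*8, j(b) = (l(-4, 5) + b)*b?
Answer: -1778/5 ≈ -355.60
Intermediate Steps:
l(z, x) = ⅗ + x/5
j(b) = b*(8/5 + b) (j(b) = ((⅗ + (⅕)*5) + b)*b = ((⅗ + 1) + b)*b = (8/5 + b)*b = b*(8/5 + b))
G(T, d) = -8
V = -2128/5 (V = ((⅕)*4*(8 + 5*4))*(-19) = ((⅕)*4*(8 + 20))*(-19) = ((⅕)*4*28)*(-19) = (112/5)*(-19) = -2128/5 ≈ -425.60)
(G(-18, 19) + V) + 78 = (-8 - 2128/5) + 78 = -2168/5 + 78 = -1778/5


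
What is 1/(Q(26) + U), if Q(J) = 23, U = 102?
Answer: 1/125 ≈ 0.0080000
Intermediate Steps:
1/(Q(26) + U) = 1/(23 + 102) = 1/125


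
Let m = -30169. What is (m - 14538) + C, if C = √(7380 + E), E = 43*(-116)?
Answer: -44707 + 2*√598 ≈ -44658.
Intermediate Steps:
E = -4988
C = 2*√598 (C = √(7380 - 4988) = √2392 = 2*√598 ≈ 48.908)
(m - 14538) + C = (-30169 - 14538) + 2*√598 = -44707 + 2*√598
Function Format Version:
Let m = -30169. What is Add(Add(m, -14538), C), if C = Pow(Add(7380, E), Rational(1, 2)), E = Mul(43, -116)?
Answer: Add(-44707, Mul(2, Pow(598, Rational(1, 2)))) ≈ -44658.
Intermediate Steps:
E = -4988
C = Mul(2, Pow(598, Rational(1, 2))) (C = Pow(Add(7380, -4988), Rational(1, 2)) = Pow(2392, Rational(1, 2)) = Mul(2, Pow(598, Rational(1, 2))) ≈ 48.908)
Add(Add(m, -14538), C) = Add(Add(-30169, -14538), Mul(2, Pow(598, Rational(1, 2)))) = Add(-44707, Mul(2, Pow(598, Rational(1, 2))))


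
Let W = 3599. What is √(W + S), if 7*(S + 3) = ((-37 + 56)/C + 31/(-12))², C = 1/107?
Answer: √4180945951/84 ≈ 769.76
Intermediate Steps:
C = 1/107 ≈ 0.0093458
S = 593650201/1008 (S = -3 + ((-37 + 56)/(1/107) + 31/(-12))²/7 = -3 + (19*107 + 31*(-1/12))²/7 = -3 + (2033 - 31/12)²/7 = -3 + (24365/12)²/7 = -3 + (⅐)*(593653225/144) = -3 + 593653225/1008 = 593650201/1008 ≈ 5.8894e+5)
√(W + S) = √(3599 + 593650201/1008) = √(597277993/1008) = √4180945951/84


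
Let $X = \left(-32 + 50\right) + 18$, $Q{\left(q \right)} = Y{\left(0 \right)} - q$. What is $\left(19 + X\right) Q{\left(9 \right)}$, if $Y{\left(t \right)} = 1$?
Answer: $-440$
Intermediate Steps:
$Q{\left(q \right)} = 1 - q$
$X = 36$ ($X = 18 + 18 = 36$)
$\left(19 + X\right) Q{\left(9 \right)} = \left(19 + 36\right) \left(1 - 9\right) = 55 \left(1 - 9\right) = 55 \left(-8\right) = -440$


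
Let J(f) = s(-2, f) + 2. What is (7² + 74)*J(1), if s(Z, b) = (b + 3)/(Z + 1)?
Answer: -246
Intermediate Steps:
s(Z, b) = (3 + b)/(1 + Z)
J(f) = -1 - f (J(f) = (3 + f)/(1 - 2) + 2 = (3 + f)/(-1) + 2 = -(3 + f) + 2 = (-3 - f) + 2 = -1 - f)
(7² + 74)*J(1) = (7² + 74)*(-1 - 1*1) = (49 + 74)*(-1 - 1) = 123*(-2) = -246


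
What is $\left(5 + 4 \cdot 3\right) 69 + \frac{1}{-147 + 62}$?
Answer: $\frac{99704}{85} \approx 1173.0$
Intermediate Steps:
$\left(5 + 4 \cdot 3\right) 69 + \frac{1}{-147 + 62} = \left(5 + 12\right) 69 + \frac{1}{-85} = 17 \cdot 69 - \frac{1}{85} = 1173 - \frac{1}{85} = \frac{99704}{85}$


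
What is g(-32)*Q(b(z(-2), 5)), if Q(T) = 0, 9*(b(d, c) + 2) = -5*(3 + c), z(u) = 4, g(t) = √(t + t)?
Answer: 0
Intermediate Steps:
g(t) = √2*√t (g(t) = √(2*t) = √2*√t)
b(d, c) = -11/3 - 5*c/9 (b(d, c) = -2 + (-5*(3 + c))/9 = -2 + (-15 - 5*c)/9 = -2 + (-5/3 - 5*c/9) = -11/3 - 5*c/9)
g(-32)*Q(b(z(-2), 5)) = (√2*√(-32))*0 = (√2*(4*I*√2))*0 = (8*I)*0 = 0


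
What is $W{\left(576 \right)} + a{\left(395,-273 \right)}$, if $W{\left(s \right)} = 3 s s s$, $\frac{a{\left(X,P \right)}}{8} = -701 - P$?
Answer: $573305504$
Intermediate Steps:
$a{\left(X,P \right)} = -5608 - 8 P$ ($a{\left(X,P \right)} = 8 \left(-701 - P\right) = -5608 - 8 P$)
$W{\left(s \right)} = 3 s^{3}$ ($W{\left(s \right)} = 3 s s^{2} = 3 s^{3}$)
$W{\left(576 \right)} + a{\left(395,-273 \right)} = 3 \cdot 576^{3} - 3424 = 3 \cdot 191102976 + \left(-5608 + 2184\right) = 573308928 - 3424 = 573305504$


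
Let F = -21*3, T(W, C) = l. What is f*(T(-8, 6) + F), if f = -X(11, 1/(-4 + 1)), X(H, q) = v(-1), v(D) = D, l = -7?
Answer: -70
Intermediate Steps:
T(W, C) = -7
F = -63
X(H, q) = -1
f = 1 (f = -1*(-1) = 1)
f*(T(-8, 6) + F) = 1*(-7 - 63) = 1*(-70) = -70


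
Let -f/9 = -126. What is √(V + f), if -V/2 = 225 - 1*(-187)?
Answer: √310 ≈ 17.607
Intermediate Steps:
f = 1134 (f = -9*(-126) = 1134)
V = -824 (V = -2*(225 - 1*(-187)) = -2*(225 + 187) = -2*412 = -824)
√(V + f) = √(-824 + 1134) = √310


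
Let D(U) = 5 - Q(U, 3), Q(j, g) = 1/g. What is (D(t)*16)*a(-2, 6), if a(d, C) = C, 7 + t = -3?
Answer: 448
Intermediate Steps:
t = -10 (t = -7 - 3 = -10)
D(U) = 14/3 (D(U) = 5 - 1/3 = 5 - 1*⅓ = 5 - ⅓ = 14/3)
(D(t)*16)*a(-2, 6) = ((14/3)*16)*6 = (224/3)*6 = 448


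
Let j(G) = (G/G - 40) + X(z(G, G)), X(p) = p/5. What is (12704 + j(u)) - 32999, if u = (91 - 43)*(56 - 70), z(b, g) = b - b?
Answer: -20334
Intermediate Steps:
z(b, g) = 0
X(p) = p/5 (X(p) = p*(⅕) = p/5)
u = -672 (u = 48*(-14) = -672)
j(G) = -39 (j(G) = (G/G - 40) + (⅕)*0 = (1 - 40) + 0 = -39 + 0 = -39)
(12704 + j(u)) - 32999 = (12704 - 39) - 32999 = 12665 - 32999 = -20334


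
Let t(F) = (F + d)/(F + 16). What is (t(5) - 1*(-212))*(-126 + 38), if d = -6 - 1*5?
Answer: -130416/7 ≈ -18631.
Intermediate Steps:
d = -11 (d = -6 - 5 = -11)
t(F) = (-11 + F)/(16 + F) (t(F) = (F - 11)/(F + 16) = (-11 + F)/(16 + F))
(t(5) - 1*(-212))*(-126 + 38) = ((-11 + 5)/(16 + 5) - 1*(-212))*(-126 + 38) = (-6/21 + 212)*(-88) = ((1/21)*(-6) + 212)*(-88) = (-2/7 + 212)*(-88) = (1482/7)*(-88) = -130416/7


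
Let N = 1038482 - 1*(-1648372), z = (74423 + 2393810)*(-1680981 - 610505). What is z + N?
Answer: -5655918677384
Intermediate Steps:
z = -5655921364238 (z = 2468233*(-2291486) = -5655921364238)
N = 2686854 (N = 1038482 + 1648372 = 2686854)
z + N = -5655921364238 + 2686854 = -5655918677384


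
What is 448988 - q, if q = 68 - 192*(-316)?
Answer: 388248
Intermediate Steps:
q = 60740 (q = 68 + 60672 = 60740)
448988 - q = 448988 - 1*60740 = 448988 - 60740 = 388248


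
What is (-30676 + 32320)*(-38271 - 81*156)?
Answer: -83691108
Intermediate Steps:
(-30676 + 32320)*(-38271 - 81*156) = 1644*(-38271 - 12636) = 1644*(-50907) = -83691108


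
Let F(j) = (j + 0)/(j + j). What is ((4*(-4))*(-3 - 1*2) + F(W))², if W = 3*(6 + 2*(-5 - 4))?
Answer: 25921/4 ≈ 6480.3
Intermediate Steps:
W = -36 (W = 3*(6 + 2*(-9)) = 3*(6 - 18) = 3*(-12) = -36)
F(j) = ½ (F(j) = j/((2*j)) = j*(1/(2*j)) = ½)
((4*(-4))*(-3 - 1*2) + F(W))² = ((4*(-4))*(-3 - 1*2) + ½)² = (-16*(-3 - 2) + ½)² = (-16*(-5) + ½)² = (80 + ½)² = (161/2)² = 25921/4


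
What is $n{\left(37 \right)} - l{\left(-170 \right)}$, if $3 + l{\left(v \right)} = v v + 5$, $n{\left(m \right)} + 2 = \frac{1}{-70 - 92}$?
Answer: $- \frac{4682449}{162} \approx -28904.0$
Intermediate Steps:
$n{\left(m \right)} = - \frac{325}{162}$ ($n{\left(m \right)} = -2 + \frac{1}{-70 - 92} = -2 + \frac{1}{-162} = -2 - \frac{1}{162} = - \frac{325}{162}$)
$l{\left(v \right)} = 2 + v^{2}$ ($l{\left(v \right)} = -3 + \left(v v + 5\right) = -3 + \left(v^{2} + 5\right) = -3 + \left(5 + v^{2}\right) = 2 + v^{2}$)
$n{\left(37 \right)} - l{\left(-170 \right)} = - \frac{325}{162} - \left(2 + \left(-170\right)^{2}\right) = - \frac{325}{162} - \left(2 + 28900\right) = - \frac{325}{162} - 28902 = - \frac{4682449}{162}$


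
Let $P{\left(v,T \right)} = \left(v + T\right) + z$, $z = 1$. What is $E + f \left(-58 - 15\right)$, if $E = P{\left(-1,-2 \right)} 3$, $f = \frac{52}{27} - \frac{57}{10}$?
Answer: $\frac{72767}{270} \approx 269.51$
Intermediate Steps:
$P{\left(v,T \right)} = 1 + T + v$ ($P{\left(v,T \right)} = \left(v + T\right) + 1 = \left(T + v\right) + 1 = 1 + T + v$)
$f = - \frac{1019}{270}$ ($f = 52 \cdot \frac{1}{27} - \frac{57}{10} = \frac{52}{27} - \frac{57}{10} = - \frac{1019}{270} \approx -3.7741$)
$E = -6$ ($E = \left(1 - 2 - 1\right) 3 = \left(-2\right) 3 = -6$)
$E + f \left(-58 - 15\right) = -6 - \frac{1019 \left(-58 - 15\right)}{270} = -6 - - \frac{74387}{270} = -6 + \frac{74387}{270} = \frac{72767}{270}$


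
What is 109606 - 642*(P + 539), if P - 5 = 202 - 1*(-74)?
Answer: -416834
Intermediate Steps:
P = 281 (P = 5 + (202 - 1*(-74)) = 5 + (202 + 74) = 5 + 276 = 281)
109606 - 642*(P + 539) = 109606 - 642*(281 + 539) = 109606 - 642*820 = 109606 - 526440 = -416834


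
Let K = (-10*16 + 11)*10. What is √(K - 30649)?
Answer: 3*I*√3571 ≈ 179.27*I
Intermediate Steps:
K = -1490 (K = (-160 + 11)*10 = -149*10 = -1490)
√(K - 30649) = √(-1490 - 30649) = √(-32139) = 3*I*√3571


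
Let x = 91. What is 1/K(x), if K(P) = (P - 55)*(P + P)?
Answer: 1/6552 ≈ 0.00015263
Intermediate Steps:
K(P) = 2*P*(-55 + P) (K(P) = (-55 + P)*(2*P) = 2*P*(-55 + P))
1/K(x) = 1/(2*91*(-55 + 91)) = 1/(2*91*36) = 1/6552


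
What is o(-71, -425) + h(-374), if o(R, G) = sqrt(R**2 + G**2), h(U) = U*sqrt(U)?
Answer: sqrt(185666) - 374*I*sqrt(374) ≈ 430.89 - 7232.8*I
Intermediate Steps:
h(U) = U**(3/2)
o(R, G) = sqrt(G**2 + R**2)
o(-71, -425) + h(-374) = sqrt((-425)**2 + (-71)**2) + (-374)**(3/2) = sqrt(180625 + 5041) - 374*I*sqrt(374) = sqrt(185666) - 374*I*sqrt(374)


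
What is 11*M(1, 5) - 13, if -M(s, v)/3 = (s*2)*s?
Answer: -79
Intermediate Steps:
M(s, v) = -6*s**2 (M(s, v) = -3*s*2*s = -3*2*s*s = -6*s**2)
11*M(1, 5) - 13 = 11*(-6*1**2) - 13 = 11*(-6*1) - 13 = 11*(-6) - 13 = -66 - 13 = -79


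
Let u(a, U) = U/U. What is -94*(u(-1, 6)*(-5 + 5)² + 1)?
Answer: -94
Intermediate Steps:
u(a, U) = 1
-94*(u(-1, 6)*(-5 + 5)² + 1) = -94*(1*(-5 + 5)² + 1) = -94*(1*0² + 1) = -94*(1*0 + 1) = -94*(0 + 1) = -94*1 = -94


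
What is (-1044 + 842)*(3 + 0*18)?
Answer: -606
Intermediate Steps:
(-1044 + 842)*(3 + 0*18) = -202*(3 + 0) = -202*3 = -606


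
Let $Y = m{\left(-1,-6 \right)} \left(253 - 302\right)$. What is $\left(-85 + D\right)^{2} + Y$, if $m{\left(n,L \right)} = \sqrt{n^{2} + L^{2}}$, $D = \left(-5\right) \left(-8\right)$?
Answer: $2025 - 49 \sqrt{37} \approx 1726.9$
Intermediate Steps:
$D = 40$
$m{\left(n,L \right)} = \sqrt{L^{2} + n^{2}}$
$Y = - 49 \sqrt{37}$ ($Y = \sqrt{\left(-6\right)^{2} + \left(-1\right)^{2}} \left(253 - 302\right) = \sqrt{36 + 1} \left(-49\right) = \sqrt{37} \left(-49\right) = - 49 \sqrt{37} \approx -298.06$)
$\left(-85 + D\right)^{2} + Y = \left(-85 + 40\right)^{2} - 49 \sqrt{37} = \left(-45\right)^{2} - 49 \sqrt{37} = 2025 - 49 \sqrt{37}$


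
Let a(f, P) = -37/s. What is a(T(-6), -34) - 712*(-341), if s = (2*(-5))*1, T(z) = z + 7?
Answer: 2427957/10 ≈ 2.4280e+5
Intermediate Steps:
T(z) = 7 + z
s = -10 (s = -10*1 = -10)
a(f, P) = 37/10 (a(f, P) = -37/(-10) = -37*(-1/10) = 37/10)
a(T(-6), -34) - 712*(-341) = 37/10 - 712*(-341) = 37/10 + 242792 = 2427957/10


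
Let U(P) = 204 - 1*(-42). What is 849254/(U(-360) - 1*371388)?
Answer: -424627/185571 ≈ -2.2882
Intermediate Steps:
U(P) = 246 (U(P) = 204 + 42 = 246)
849254/(U(-360) - 1*371388) = 849254/(246 - 1*371388) = 849254/(246 - 371388) = 849254/(-371142) = 849254*(-1/371142) = -424627/185571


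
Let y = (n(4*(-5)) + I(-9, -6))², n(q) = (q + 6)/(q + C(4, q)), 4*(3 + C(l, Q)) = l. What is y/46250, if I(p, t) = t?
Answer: 3481/5596250 ≈ 0.00062202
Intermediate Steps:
C(l, Q) = -3 + l/4
n(q) = (6 + q)/(-2 + q) (n(q) = (q + 6)/(q + (-3 + (¼)*4)) = (6 + q)/(q + (-3 + 1)) = (6 + q)/(q - 2) = (6 + q)/(-2 + q))
y = 3481/121 (y = ((6 + 4*(-5))/(-2 + 4*(-5)) - 6)² = ((6 - 20)/(-2 - 20) - 6)² = (-14/(-22) - 6)² = (-1/22*(-14) - 6)² = (7/11 - 6)² = (-59/11)² = 3481/121 ≈ 28.769)
y/46250 = (3481/121)/46250 = (3481/121)*(1/46250) = 3481/5596250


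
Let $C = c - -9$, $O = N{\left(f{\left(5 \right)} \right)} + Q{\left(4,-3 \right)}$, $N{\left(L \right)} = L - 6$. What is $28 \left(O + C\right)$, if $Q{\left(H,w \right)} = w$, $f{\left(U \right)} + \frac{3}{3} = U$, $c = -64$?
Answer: $-1680$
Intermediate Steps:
$f{\left(U \right)} = -1 + U$
$N{\left(L \right)} = -6 + L$ ($N{\left(L \right)} = L - 6 = -6 + L$)
$O = -5$ ($O = \left(-6 + \left(-1 + 5\right)\right) - 3 = \left(-6 + 4\right) - 3 = -2 - 3 = -5$)
$C = -55$ ($C = -64 - -9 = -64 + 9 = -55$)
$28 \left(O + C\right) = 28 \left(-5 - 55\right) = 28 \left(-60\right) = -1680$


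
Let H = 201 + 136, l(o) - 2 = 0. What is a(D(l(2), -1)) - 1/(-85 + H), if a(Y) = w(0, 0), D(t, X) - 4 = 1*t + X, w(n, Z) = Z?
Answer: -1/252 ≈ -0.0039683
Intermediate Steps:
l(o) = 2 (l(o) = 2 + 0 = 2)
D(t, X) = 4 + X + t (D(t, X) = 4 + (1*t + X) = 4 + (t + X) = 4 + (X + t) = 4 + X + t)
H = 337
a(Y) = 0
a(D(l(2), -1)) - 1/(-85 + H) = 0 - 1/(-85 + 337) = 0 - 1/252 = -1/252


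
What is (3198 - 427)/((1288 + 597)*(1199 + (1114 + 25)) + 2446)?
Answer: 2771/4409576 ≈ 0.00062841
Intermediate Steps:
(3198 - 427)/((1288 + 597)*(1199 + (1114 + 25)) + 2446) = 2771/(1885*(1199 + 1139) + 2446) = 2771/(1885*2338 + 2446) = 2771/(4407130 + 2446) = 2771/4409576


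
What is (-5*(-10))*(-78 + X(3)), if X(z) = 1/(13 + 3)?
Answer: -31175/8 ≈ -3896.9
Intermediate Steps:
X(z) = 1/16
(-5*(-10))*(-78 + X(3)) = (-5*(-10))*(-78 + 1/16) = 50*(-1247/16) = -31175/8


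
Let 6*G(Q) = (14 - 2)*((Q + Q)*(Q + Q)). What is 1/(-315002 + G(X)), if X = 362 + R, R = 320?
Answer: 1/3405990 ≈ 2.9360e-7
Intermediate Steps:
X = 682 (X = 362 + 320 = 682)
G(Q) = 8*Q² (G(Q) = ((14 - 2)*((Q + Q)*(Q + Q)))/6 = (12*((2*Q)*(2*Q)))/6 = (12*(4*Q²))/6 = (48*Q²)/6 = 8*Q²)
1/(-315002 + G(X)) = 1/(-315002 + 8*682²) = 1/(-315002 + 8*465124) = 1/(-315002 + 3720992) = 1/3405990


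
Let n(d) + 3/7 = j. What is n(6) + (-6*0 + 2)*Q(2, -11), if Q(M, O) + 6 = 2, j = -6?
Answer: -101/7 ≈ -14.429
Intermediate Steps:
n(d) = -45/7 (n(d) = -3/7 - 6 = -45/7)
Q(M, O) = -4 (Q(M, O) = -6 + 2 = -4)
n(6) + (-6*0 + 2)*Q(2, -11) = -45/7 + (-6*0 + 2)*(-4) = -45/7 + (0 + 2)*(-4) = -45/7 + 2*(-4) = -45/7 - 8 = -101/7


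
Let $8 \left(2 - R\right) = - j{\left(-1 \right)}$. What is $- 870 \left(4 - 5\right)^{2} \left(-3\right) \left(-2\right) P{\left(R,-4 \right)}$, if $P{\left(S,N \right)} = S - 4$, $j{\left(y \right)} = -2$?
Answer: $11745$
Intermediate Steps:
$R = \frac{7}{4}$ ($R = 2 - \frac{\left(-1\right) \left(-2\right)}{8} = 2 - \frac{1}{4} = \frac{7}{4} \approx 1.75$)
$P{\left(S,N \right)} = -4 + S$
$- 870 \left(4 - 5\right)^{2} \left(-3\right) \left(-2\right) P{\left(R,-4 \right)} = - 870 \left(4 - 5\right)^{2} \left(-3\right) \left(-2\right) \left(-4 + \frac{7}{4}\right) = - 870 \left(-1\right)^{2} \cdot 6 \left(- \frac{9}{4}\right) = - 870 \cdot 1 \left(- \frac{27}{2}\right) = \left(-870\right) \left(- \frac{27}{2}\right) = 11745$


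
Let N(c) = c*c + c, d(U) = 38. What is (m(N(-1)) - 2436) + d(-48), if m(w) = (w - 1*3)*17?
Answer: -2449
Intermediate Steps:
N(c) = c + c² (N(c) = c² + c = c + c²)
m(w) = -51 + 17*w (m(w) = (w - 3)*17 = (-3 + w)*17 = -51 + 17*w)
(m(N(-1)) - 2436) + d(-48) = ((-51 + 17*(-(1 - 1))) - 2436) + 38 = ((-51 + 17*(-1*0)) - 2436) + 38 = ((-51 + 17*0) - 2436) + 38 = ((-51 + 0) - 2436) + 38 = (-51 - 2436) + 38 = -2487 + 38 = -2449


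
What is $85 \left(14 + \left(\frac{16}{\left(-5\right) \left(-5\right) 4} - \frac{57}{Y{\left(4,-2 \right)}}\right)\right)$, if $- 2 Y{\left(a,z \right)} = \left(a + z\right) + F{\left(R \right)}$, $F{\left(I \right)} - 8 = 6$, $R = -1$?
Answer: $\frac{72369}{40} \approx 1809.2$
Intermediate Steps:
$F{\left(I \right)} = 14$ ($F{\left(I \right)} = 8 + 6 = 14$)
$Y{\left(a,z \right)} = -7 - \frac{a}{2} - \frac{z}{2}$ ($Y{\left(a,z \right)} = - \frac{\left(a + z\right) + 14}{2} = - \frac{14 + a + z}{2} = -7 - \frac{a}{2} - \frac{z}{2}$)
$85 \left(14 + \left(\frac{16}{\left(-5\right) \left(-5\right) 4} - \frac{57}{Y{\left(4,-2 \right)}}\right)\right) = 85 \left(14 - \left(- \frac{4}{25} + \frac{57}{-7 - 2 - -1}\right)\right) = 85 \left(14 - \left(- \frac{4}{25} + \frac{57}{-7 - 2 + 1}\right)\right) = 85 \left(14 + \left(\frac{16}{100} - \frac{57}{-8}\right)\right) = 85 \left(14 + \left(16 \cdot \frac{1}{100} - - \frac{57}{8}\right)\right) = 85 \left(14 + \left(\frac{4}{25} + \frac{57}{8}\right)\right) = 85 \left(14 + \frac{1457}{200}\right) = 85 \cdot \frac{4257}{200} = \frac{72369}{40}$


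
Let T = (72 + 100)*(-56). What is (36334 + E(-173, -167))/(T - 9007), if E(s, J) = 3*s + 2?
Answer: -11939/6213 ≈ -1.9216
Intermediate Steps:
E(s, J) = 2 + 3*s
T = -9632 (T = 172*(-56) = -9632)
(36334 + E(-173, -167))/(T - 9007) = (36334 + (2 + 3*(-173)))/(-9632 - 9007) = (36334 + (2 - 519))/(-18639) = (36334 - 517)*(-1/18639) = 35817*(-1/18639) = -11939/6213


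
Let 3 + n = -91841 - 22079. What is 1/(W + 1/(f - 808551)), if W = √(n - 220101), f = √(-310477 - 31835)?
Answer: (808551 - 2*I*√85578)/(-1 + 8*√1786569117 + 1617102*I*√83506) ≈ -3.7028e-12 - 0.0017303*I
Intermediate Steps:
f = 2*I*√85578 (f = √(-342312) = 2*I*√85578 ≈ 585.07*I)
n = -113923 (n = -3 + (-91841 - 22079) = -3 - 113920 = -113923)
W = 2*I*√83506 (W = √(-113923 - 220101) = √(-334024) = 2*I*√83506 ≈ 577.95*I)
1/(W + 1/(f - 808551)) = 1/(2*I*√83506 + 1/(2*I*√85578 - 808551)) = 1/(2*I*√83506 + 1/(-808551 + 2*I*√85578)) = 1/(1/(-808551 + 2*I*√85578) + 2*I*√83506)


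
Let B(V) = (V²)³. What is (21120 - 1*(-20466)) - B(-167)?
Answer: -21691961554783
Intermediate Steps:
B(V) = V⁶
(21120 - 1*(-20466)) - B(-167) = (21120 - 1*(-20466)) - 1*(-167)⁶ = (21120 + 20466) - 1*21691961596369 = 41586 - 21691961596369 = -21691961554783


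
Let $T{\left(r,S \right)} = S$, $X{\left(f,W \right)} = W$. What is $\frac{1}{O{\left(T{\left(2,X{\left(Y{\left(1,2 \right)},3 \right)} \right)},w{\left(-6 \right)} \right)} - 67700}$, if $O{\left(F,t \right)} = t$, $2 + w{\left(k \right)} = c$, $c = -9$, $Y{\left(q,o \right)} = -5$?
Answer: $- \frac{1}{67711} \approx -1.4769 \cdot 10^{-5}$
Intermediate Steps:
$w{\left(k \right)} = -11$ ($w{\left(k \right)} = -2 - 9 = -11$)
$\frac{1}{O{\left(T{\left(2,X{\left(Y{\left(1,2 \right)},3 \right)} \right)},w{\left(-6 \right)} \right)} - 67700} = \frac{1}{-11 - 67700} = \frac{1}{-67711} = - \frac{1}{67711}$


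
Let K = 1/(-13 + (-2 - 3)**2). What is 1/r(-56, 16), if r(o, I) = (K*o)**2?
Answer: 9/196 ≈ 0.045918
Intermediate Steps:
K = 1/12 (K = 1/(-13 + (-5)**2) = 1/(-13 + 25) = 1/12 ≈ 0.083333)
r(o, I) = o**2/144 (r(o, I) = (o/12)**2 = o**2/144)
1/r(-56, 16) = 1/((1/144)*(-56)**2) = 1/((1/144)*3136) = 1/(196/9) = 9/196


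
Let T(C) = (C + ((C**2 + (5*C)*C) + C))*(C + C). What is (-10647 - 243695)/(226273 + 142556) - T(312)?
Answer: -134565531833990/368829 ≈ -3.6485e+8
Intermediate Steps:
T(C) = 2*C*(2*C + 6*C**2) (T(C) = (C + ((C**2 + 5*C**2) + C))*(2*C) = (C + (6*C**2 + C))*(2*C) = (C + (C + 6*C**2))*(2*C) = (2*C + 6*C**2)*(2*C) = 2*C*(2*C + 6*C**2))
(-10647 - 243695)/(226273 + 142556) - T(312) = (-10647 - 243695)/(226273 + 142556) - 312**2*(4 + 12*312) = -254342/368829 - 97344*(4 + 3744) = -254342*1/368829 - 97344*3748 = -254342/368829 - 1*364845312 = -254342/368829 - 364845312 = -134565531833990/368829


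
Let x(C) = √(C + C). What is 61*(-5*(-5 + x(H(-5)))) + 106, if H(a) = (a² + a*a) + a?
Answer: 1631 - 915*√10 ≈ -1262.5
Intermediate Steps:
H(a) = a + 2*a² (H(a) = (a² + a²) + a = 2*a² + a = a + 2*a²)
x(C) = √2*√C (x(C) = √(2*C) = √2*√C)
61*(-5*(-5 + x(H(-5)))) + 106 = 61*(-5*(-5 + √2*√(-5*(1 + 2*(-5))))) + 106 = 61*(-5*(-5 + √2*√(-5*(1 - 10)))) + 106 = 61*(-5*(-5 + √2*√(-5*(-9)))) + 106 = 61*(-5*(-5 + √2*√45)) + 106 = 61*(-5*(-5 + √2*(3*√5))) + 106 = 61*(-5*(-5 + 3*√10)) + 106 = 61*(25 - 15*√10) + 106 = (1525 - 915*√10) + 106 = 1631 - 915*√10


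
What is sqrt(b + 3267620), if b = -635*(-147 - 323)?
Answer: 3*sqrt(396230) ≈ 1888.4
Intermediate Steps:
b = 298450 (b = -635*(-470) = 298450)
sqrt(b + 3267620) = sqrt(298450 + 3267620) = sqrt(3566070) = 3*sqrt(396230)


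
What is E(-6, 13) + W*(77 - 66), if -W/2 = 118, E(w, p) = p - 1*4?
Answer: -2587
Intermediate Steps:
E(w, p) = -4 + p (E(w, p) = p - 4 = -4 + p)
W = -236 (W = -2*118 = -236)
E(-6, 13) + W*(77 - 66) = (-4 + 13) - 236*(77 - 66) = 9 - 236*11 = 9 - 2596 = -2587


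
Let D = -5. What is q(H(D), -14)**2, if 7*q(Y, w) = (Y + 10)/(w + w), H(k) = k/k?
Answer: 121/38416 ≈ 0.0031497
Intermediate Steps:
H(k) = 1
q(Y, w) = (10 + Y)/(14*w) (q(Y, w) = ((Y + 10)/(w + w))/7 = ((10 + Y)/((2*w)))/7 = ((10 + Y)*(1/(2*w)))/7 = ((10 + Y)/(2*w))/7 = (10 + Y)/(14*w))
q(H(D), -14)**2 = ((1/14)*(10 + 1)/(-14))**2 = ((1/14)*(-1/14)*11)**2 = (-11/196)**2 = 121/38416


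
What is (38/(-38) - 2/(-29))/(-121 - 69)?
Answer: 27/5510 ≈ 0.0049002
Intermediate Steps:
(38/(-38) - 2/(-29))/(-121 - 69) = (38*(-1/38) - 2*(-1/29))/(-190) = (-1 + 2/29)*(-1/190) = -27/29*(-1/190) = 27/5510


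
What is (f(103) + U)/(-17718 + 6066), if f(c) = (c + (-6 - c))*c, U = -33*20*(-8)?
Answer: -777/1942 ≈ -0.40010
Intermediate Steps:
U = 5280 (U = -660*(-8) = 5280)
f(c) = -6*c
(f(103) + U)/(-17718 + 6066) = (-6*103 + 5280)/(-17718 + 6066) = (-618 + 5280)/(-11652) = 4662*(-1/11652) = -777/1942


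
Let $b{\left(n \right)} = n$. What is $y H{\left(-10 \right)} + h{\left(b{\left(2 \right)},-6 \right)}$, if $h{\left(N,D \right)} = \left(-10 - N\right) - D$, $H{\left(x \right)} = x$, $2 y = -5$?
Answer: $19$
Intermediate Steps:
$y = - \frac{5}{2}$ ($y = \frac{1}{2} \left(-5\right) = - \frac{5}{2} \approx -2.5$)
$h{\left(N,D \right)} = -10 - D - N$
$y H{\left(-10 \right)} + h{\left(b{\left(2 \right)},-6 \right)} = \left(- \frac{5}{2}\right) \left(-10\right) - 6 = 25 - 6 = 19$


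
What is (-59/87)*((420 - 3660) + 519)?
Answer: 53513/29 ≈ 1845.3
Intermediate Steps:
(-59/87)*((420 - 3660) + 519) = (-59*1/87)*(-3240 + 519) = -59/87*(-2721) = 53513/29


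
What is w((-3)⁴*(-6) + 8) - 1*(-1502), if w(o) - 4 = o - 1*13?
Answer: 1015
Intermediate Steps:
w(o) = -9 + o (w(o) = 4 + (o - 1*13) = 4 + (o - 13) = 4 + (-13 + o) = -9 + o)
w((-3)⁴*(-6) + 8) - 1*(-1502) = (-9 + ((-3)⁴*(-6) + 8)) - 1*(-1502) = (-9 + (81*(-6) + 8)) + 1502 = (-9 + (-486 + 8)) + 1502 = (-9 - 478) + 1502 = -487 + 1502 = 1015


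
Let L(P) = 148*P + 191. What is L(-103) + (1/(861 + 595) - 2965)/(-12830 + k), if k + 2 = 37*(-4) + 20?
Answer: -31560242249/2096640 ≈ -15053.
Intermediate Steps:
L(P) = 191 + 148*P
k = -130 (k = -2 + (37*(-4) + 20) = -2 + (-148 + 20) = -2 - 128 = -130)
L(-103) + (1/(861 + 595) - 2965)/(-12830 + k) = (191 + 148*(-103)) + (1/(861 + 595) - 2965)/(-12830 - 130) = (191 - 15244) + (1/1456 - 2965)/(-12960) = -15053 + (1/1456 - 2965)*(-1/12960) = -15053 - 4317039/1456*(-1/12960) = -15053 + 479671/2096640 = -31560242249/2096640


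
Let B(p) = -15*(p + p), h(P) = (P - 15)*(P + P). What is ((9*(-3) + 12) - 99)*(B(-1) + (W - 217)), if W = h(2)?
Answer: 27246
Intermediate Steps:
h(P) = 2*P*(-15 + P) (h(P) = (-15 + P)*(2*P) = 2*P*(-15 + P))
W = -52 (W = 2*2*(-15 + 2) = 2*2*(-13) = -52)
B(p) = -30*p
((9*(-3) + 12) - 99)*(B(-1) + (W - 217)) = ((9*(-3) + 12) - 99)*(-30*(-1) + (-52 - 217)) = ((-27 + 12) - 99)*(30 - 269) = (-15 - 99)*(-239) = -114*(-239) = 27246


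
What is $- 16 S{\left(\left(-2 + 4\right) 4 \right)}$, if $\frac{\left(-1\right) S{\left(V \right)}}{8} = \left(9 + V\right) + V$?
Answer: $3200$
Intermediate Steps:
$S{\left(V \right)} = -72 - 16 V$ ($S{\left(V \right)} = - 8 \left(\left(9 + V\right) + V\right) = - 8 \left(9 + 2 V\right) = -72 - 16 V$)
$- 16 S{\left(\left(-2 + 4\right) 4 \right)} = - 16 \left(-72 - 16 \left(-2 + 4\right) 4\right) = - 16 \left(-72 - 16 \cdot 2 \cdot 4\right) = - 16 \left(-72 - 128\right) = \left(-16\right) \left(-200\right) = 3200$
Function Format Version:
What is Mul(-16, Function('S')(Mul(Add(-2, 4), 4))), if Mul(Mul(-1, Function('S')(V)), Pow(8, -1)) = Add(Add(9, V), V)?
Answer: 3200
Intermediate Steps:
Function('S')(V) = Add(-72, Mul(-16, V)) (Function('S')(V) = Mul(-8, Add(Add(9, V), V)) = Mul(-8, Add(9, Mul(2, V))) = Add(-72, Mul(-16, V)))
Mul(-16, Function('S')(Mul(Add(-2, 4), 4))) = Mul(-16, Add(-72, Mul(-16, Mul(Add(-2, 4), 4)))) = Mul(-16, Add(-72, Mul(-16, Mul(2, 4)))) = Mul(-16, Add(-72, Mul(-16, 8))) = Mul(-16, Add(-72, -128)) = Mul(-16, -200) = 3200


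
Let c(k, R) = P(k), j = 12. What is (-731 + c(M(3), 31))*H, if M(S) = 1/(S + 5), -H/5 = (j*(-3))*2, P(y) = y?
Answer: -263115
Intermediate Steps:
H = 360 (H = -5*12*(-3)*2 = -(-180)*2 = -5*(-72) = 360)
M(S) = 1/(5 + S)
c(k, R) = k
(-731 + c(M(3), 31))*H = (-731 + 1/(5 + 3))*360 = (-731 + 1/8)*360 = (-731 + ⅛)*360 = -5847/8*360 = -263115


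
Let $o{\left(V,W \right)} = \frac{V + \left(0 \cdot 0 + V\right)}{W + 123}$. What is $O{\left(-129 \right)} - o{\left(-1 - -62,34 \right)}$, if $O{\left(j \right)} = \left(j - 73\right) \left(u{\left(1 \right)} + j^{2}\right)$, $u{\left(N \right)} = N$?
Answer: $- \frac{527784510}{157} \approx -3.3617 \cdot 10^{6}$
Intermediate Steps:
$o{\left(V,W \right)} = \frac{2 V}{123 + W}$ ($o{\left(V,W \right)} = \frac{V + \left(0 + V\right)}{123 + W} = \frac{V + V}{123 + W} = \frac{2 V}{123 + W}$)
$O{\left(j \right)} = \left(1 + j^{2}\right) \left(-73 + j\right)$ ($O{\left(j \right)} = \left(j - 73\right) \left(1 + j^{2}\right) = \left(-73 + j\right) \left(1 + j^{2}\right) = \left(1 + j^{2}\right) \left(-73 + j\right)$)
$O{\left(-129 \right)} - o{\left(-1 - -62,34 \right)} = \left(-73 - 129 + \left(-129\right)^{3} - 73 \left(-129\right)^{2}\right) - \frac{2 \left(-1 - -62\right)}{123 + 34} = \left(-73 - 129 - 2146689 - 1214793\right) - \frac{2 \left(-1 + 62\right)}{157} = \left(-73 - 129 - 2146689 - 1214793\right) - 2 \cdot 61 \cdot \frac{1}{157} = -3361684 - \frac{122}{157} = - \frac{527784510}{157}$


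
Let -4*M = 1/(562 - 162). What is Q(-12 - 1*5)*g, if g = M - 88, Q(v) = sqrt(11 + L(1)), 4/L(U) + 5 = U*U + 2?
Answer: -422403/1600 ≈ -264.00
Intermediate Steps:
L(U) = 4/(-3 + U**2) (L(U) = 4/(-5 + (U*U + 2)) = 4/(-5 + (U**2 + 2)) = 4/(-5 + (2 + U**2)) = 4/(-3 + U**2))
Q(v) = 3 (Q(v) = sqrt(11 + 4/(-3 + 1**2)) = sqrt(11 + 4/(-3 + 1)) = sqrt(11 + 4/(-2)) = sqrt(11 + 4*(-1/2)) = sqrt(11 - 2) = sqrt(9) = 3)
M = -1/1600 (M = -1/(4*(562 - 162)) = -1/4/400 = -1/4*1/400 = -1/1600 ≈ -0.00062500)
g = -140801/1600 (g = -1/1600 - 88 = -140801/1600 ≈ -88.001)
Q(-12 - 1*5)*g = 3*(-140801/1600) = -422403/1600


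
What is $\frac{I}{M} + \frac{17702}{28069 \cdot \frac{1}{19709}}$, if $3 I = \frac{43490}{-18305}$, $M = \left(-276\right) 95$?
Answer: $\frac{50235485316271421}{4041574751970} \approx 12430.0$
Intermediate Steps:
$M = -26220$
$I = - \frac{8698}{10983}$ ($I = \frac{43490 \frac{1}{-18305}}{3} = \frac{43490 \left(- \frac{1}{18305}\right)}{3} = \frac{1}{3} \left(- \frac{8698}{3661}\right) = - \frac{8698}{10983} \approx -0.79195$)
$\frac{I}{M} + \frac{17702}{28069 \cdot \frac{1}{19709}} = - \frac{8698}{10983 \left(-26220\right)} + \frac{17702}{28069 \cdot \frac{1}{19709}} = \left(- \frac{8698}{10983}\right) \left(- \frac{1}{26220}\right) + \frac{17702}{28069 \cdot \frac{1}{19709}} = \frac{4349}{143987130} + \frac{17702}{\frac{28069}{19709}} = \frac{4349}{143987130} + 17702 \cdot \frac{19709}{28069} = \frac{4349}{143987130} + \frac{348888718}{28069} = \frac{50235485316271421}{4041574751970}$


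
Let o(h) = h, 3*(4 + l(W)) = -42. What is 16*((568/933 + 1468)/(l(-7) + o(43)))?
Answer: 21923392/23325 ≈ 939.91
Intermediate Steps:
l(W) = -18 (l(W) = -4 + (⅓)*(-42) = -4 - 14 = -18)
16*((568/933 + 1468)/(l(-7) + o(43))) = 16*((568/933 + 1468)/(-18 + 43)) = 16*((568*(1/933) + 1468)/25) = 16*((568/933 + 1468)*(1/25)) = 16*((1370212/933)*(1/25)) = 16*(1370212/23325) = 21923392/23325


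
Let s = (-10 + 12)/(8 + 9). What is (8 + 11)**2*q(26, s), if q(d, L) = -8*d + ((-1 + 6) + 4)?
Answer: -71839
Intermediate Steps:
s = 2/17 ≈ 0.11765
q(d, L) = 9 - 8*d (q(d, L) = -8*d + (5 + 4) = -8*d + 9 = 9 - 8*d)
(8 + 11)**2*q(26, s) = (8 + 11)**2*(9 - 8*26) = 19**2*(9 - 208) = 361*(-199) = -71839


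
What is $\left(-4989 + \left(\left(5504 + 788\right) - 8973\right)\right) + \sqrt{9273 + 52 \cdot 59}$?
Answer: $-7670 + \sqrt{12341} \approx -7558.9$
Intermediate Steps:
$\left(-4989 + \left(\left(5504 + 788\right) - 8973\right)\right) + \sqrt{9273 + 52 \cdot 59} = \left(-4989 + \left(6292 - 8973\right)\right) + \sqrt{9273 + 3068} = \left(-4989 - 2681\right) + \sqrt{12341} = -7670 + \sqrt{12341}$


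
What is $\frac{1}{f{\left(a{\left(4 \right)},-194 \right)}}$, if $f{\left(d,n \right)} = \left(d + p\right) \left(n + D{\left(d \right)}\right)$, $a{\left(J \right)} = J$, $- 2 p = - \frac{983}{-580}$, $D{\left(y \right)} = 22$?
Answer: $- \frac{290}{157251} \approx -0.0018442$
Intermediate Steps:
$p = - \frac{983}{1160}$ ($p = - \frac{\left(-983\right) \frac{1}{-580}}{2} = - \frac{\left(-983\right) \left(- \frac{1}{580}\right)}{2} = \left(- \frac{1}{2}\right) \frac{983}{580} = - \frac{983}{1160} \approx -0.84741$)
$f{\left(d,n \right)} = \left(22 + n\right) \left(- \frac{983}{1160} + d\right)$ ($f{\left(d,n \right)} = \left(d - \frac{983}{1160}\right) \left(n + 22\right) = \left(- \frac{983}{1160} + d\right) \left(22 + n\right) = \left(22 + n\right) \left(- \frac{983}{1160} + d\right)$)
$\frac{1}{f{\left(a{\left(4 \right)},-194 \right)}} = \frac{1}{- \frac{10813}{580} + 22 \cdot 4 - - \frac{95351}{580} + 4 \left(-194\right)} = \frac{1}{- \frac{10813}{580} + 88 + \frac{95351}{580} - 776} = \frac{1}{- \frac{157251}{290}} = - \frac{290}{157251}$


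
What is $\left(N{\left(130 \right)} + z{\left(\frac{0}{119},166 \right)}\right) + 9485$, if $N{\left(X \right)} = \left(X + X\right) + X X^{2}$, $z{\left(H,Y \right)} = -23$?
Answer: $2206722$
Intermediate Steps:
$N{\left(X \right)} = X^{3} + 2 X$ ($N{\left(X \right)} = 2 X + X^{3} = X^{3} + 2 X$)
$\left(N{\left(130 \right)} + z{\left(\frac{0}{119},166 \right)}\right) + 9485 = \left(130 \left(2 + 130^{2}\right) - 23\right) + 9485 = \left(130 \left(2 + 16900\right) - 23\right) + 9485 = \left(130 \cdot 16902 - 23\right) + 9485 = \left(2197260 - 23\right) + 9485 = 2197237 + 9485 = 2206722$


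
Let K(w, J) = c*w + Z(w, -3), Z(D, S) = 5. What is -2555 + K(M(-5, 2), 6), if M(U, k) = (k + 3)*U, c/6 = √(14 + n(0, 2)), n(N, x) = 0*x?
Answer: -2550 - 150*√14 ≈ -3111.3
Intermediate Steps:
n(N, x) = 0
c = 6*√14 (c = 6*√(14 + 0) = 6*√14 ≈ 22.450)
M(U, k) = U*(3 + k) (M(U, k) = (3 + k)*U = U*(3 + k))
K(w, J) = 5 + 6*w*√14 (K(w, J) = (6*√14)*w + 5 = 6*w*√14 + 5 = 5 + 6*w*√14)
-2555 + K(M(-5, 2), 6) = -2555 + (5 + 6*(-5*(3 + 2))*√14) = -2555 + (5 + 6*(-5*5)*√14) = -2555 + (5 + 6*(-25)*√14) = -2555 + (5 - 150*√14) = -2550 - 150*√14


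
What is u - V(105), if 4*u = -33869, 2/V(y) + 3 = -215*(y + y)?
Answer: -1529286949/180612 ≈ -8467.3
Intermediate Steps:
V(y) = 2/(-3 - 430*y) (V(y) = 2/(-3 - 215*(y + y)) = 2/(-3 - 430*y))
u = -33869/4 (u = (¼)*(-33869) = -33869/4 ≈ -8467.3)
u - V(105) = -33869/4 - (-2)/(3 + 430*105) = -33869/4 - (-2)/(3 + 45150) = -33869/4 - (-2)/45153 = -33869/4 - 1*(-2/45153) = -33869/4 + 2/45153 = -1529286949/180612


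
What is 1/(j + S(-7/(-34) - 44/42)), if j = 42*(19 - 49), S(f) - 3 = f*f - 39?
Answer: -509796/660334415 ≈ -0.00077203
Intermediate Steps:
S(f) = -36 + f**2 (S(f) = 3 + (f*f - 39) = 3 + (f**2 - 39) = 3 + (-39 + f**2) = -36 + f**2)
j = -1260 (j = 42*(-30) = -1260)
1/(j + S(-7/(-34) - 44/42)) = 1/(-1260 + (-36 + (-7/(-34) - 44/42)**2)) = 1/(-1260 + (-36 + (-7*(-1/34) - 44*1/42)**2)) = 1/(-1260 + (-36 + (7/34 - 22/21)**2)) = 1/(-1260 + (-36 + (-601/714)**2)) = 1/(-1260 + (-36 + 361201/509796)) = 1/(-1260 - 17991455/509796) = 1/(-660334415/509796) = -509796/660334415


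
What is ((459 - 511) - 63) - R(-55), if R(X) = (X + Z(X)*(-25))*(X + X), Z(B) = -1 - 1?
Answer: -665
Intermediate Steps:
Z(B) = -2
R(X) = 2*X*(50 + X) (R(X) = (X - 2*(-25))*(X + X) = (X + 50)*(2*X) = (50 + X)*(2*X) = 2*X*(50 + X))
((459 - 511) - 63) - R(-55) = ((459 - 511) - 63) - 2*(-55)*(50 - 55) = (-52 - 63) - 2*(-55)*(-5) = -115 - 1*550 = -115 - 550 = -665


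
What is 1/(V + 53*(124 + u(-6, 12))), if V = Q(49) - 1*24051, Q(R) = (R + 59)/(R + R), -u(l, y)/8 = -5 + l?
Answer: -49/627881 ≈ -7.8040e-5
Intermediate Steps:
u(l, y) = 40 - 8*l (u(l, y) = -8*(-5 + l) = 40 - 8*l)
Q(R) = (59 + R)/(2*R) (Q(R) = (59 + R)/((2*R)) = (59 + R)*(1/(2*R)) = (59 + R)/(2*R))
V = -1178445/49 (V = (½)*(59 + 49)/49 - 1*24051 = (½)*(1/49)*108 - 24051 = 54/49 - 24051 = -1178445/49 ≈ -24050.)
1/(V + 53*(124 + u(-6, 12))) = 1/(-1178445/49 + 53*(124 + (40 - 8*(-6)))) = 1/(-1178445/49 + 53*(124 + (40 + 48))) = 1/(-1178445/49 + 53*(124 + 88)) = 1/(-1178445/49 + 53*212) = 1/(-1178445/49 + 11236) = 1/(-627881/49) = -49/627881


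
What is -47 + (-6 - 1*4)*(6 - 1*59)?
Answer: 483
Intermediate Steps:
-47 + (-6 - 1*4)*(6 - 1*59) = -47 + (-6 - 4)*(6 - 59) = -47 - 10*(-53) = -47 + 530 = 483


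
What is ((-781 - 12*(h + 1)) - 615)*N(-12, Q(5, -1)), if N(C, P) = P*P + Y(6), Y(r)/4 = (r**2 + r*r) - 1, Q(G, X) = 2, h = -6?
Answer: -384768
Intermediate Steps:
Y(r) = -4 + 8*r**2 (Y(r) = 4*((r**2 + r*r) - 1) = 4*((r**2 + r**2) - 1) = 4*(2*r**2 - 1) = 4*(-1 + 2*r**2) = -4 + 8*r**2)
N(C, P) = 284 + P**2 (N(C, P) = P*P + (-4 + 8*6**2) = P**2 + (-4 + 8*36) = P**2 + (-4 + 288) = P**2 + 284 = 284 + P**2)
((-781 - 12*(h + 1)) - 615)*N(-12, Q(5, -1)) = ((-781 - 12*(-6 + 1)) - 615)*(284 + 2**2) = ((-781 - 12*(-5)) - 615)*(284 + 4) = ((-781 + 60) - 615)*288 = (-721 - 615)*288 = -1336*288 = -384768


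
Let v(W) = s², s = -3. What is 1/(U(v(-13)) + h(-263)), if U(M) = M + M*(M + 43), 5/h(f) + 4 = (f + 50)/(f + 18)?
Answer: 767/364634 ≈ 0.0021035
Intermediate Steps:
h(f) = 5/(-4 + (50 + f)/(18 + f)) (h(f) = 5/(-4 + (f + 50)/(f + 18)) = 5/(-4 + (50 + f)/(18 + f)))
v(W) = 9 (v(W) = (-3)² = 9)
U(M) = M + M*(43 + M)
1/(U(v(-13)) + h(-263)) = 1/(9*(44 + 9) + 5*(-18 - 1*(-263))/(22 + 3*(-263))) = 1/(9*53 + 5*(-18 + 263)/(22 - 789)) = 1/(477 + 5*245/(-767)) = 1/(477 + 5*(-1/767)*245) = 1/(477 - 1225/767) = 1/(364634/767) = 767/364634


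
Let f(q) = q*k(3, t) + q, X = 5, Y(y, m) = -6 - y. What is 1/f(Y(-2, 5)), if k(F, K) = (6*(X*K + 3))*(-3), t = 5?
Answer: 1/2012 ≈ 0.00049702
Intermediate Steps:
k(F, K) = -54 - 90*K (k(F, K) = (6*(5*K + 3))*(-3) = (6*(3 + 5*K))*(-3) = (18 + 30*K)*(-3) = -54 - 90*K)
f(q) = -503*q (f(q) = q*(-54 - 90*5) + q = q*(-54 - 450) + q = q*(-504) + q = -504*q + q = -503*q)
1/f(Y(-2, 5)) = 1/(-503*(-6 - 1*(-2))) = 1/(-503*(-6 + 2)) = 1/(-503*(-4)) = 1/2012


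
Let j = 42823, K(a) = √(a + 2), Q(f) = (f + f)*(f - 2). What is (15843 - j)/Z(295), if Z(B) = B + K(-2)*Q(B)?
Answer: -5396/59 ≈ -91.458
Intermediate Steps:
Q(f) = 2*f*(-2 + f) (Q(f) = (2*f)*(-2 + f) = 2*f*(-2 + f))
K(a) = √(2 + a)
Z(B) = B (Z(B) = B + √(2 - 2)*(2*B*(-2 + B)) = B + √0*(2*B*(-2 + B)) = B + 0*(2*B*(-2 + B)) = B + 0 = B)
(15843 - j)/Z(295) = (15843 - 1*42823)/295 = (15843 - 42823)*(1/295) = -26980*1/295 = -5396/59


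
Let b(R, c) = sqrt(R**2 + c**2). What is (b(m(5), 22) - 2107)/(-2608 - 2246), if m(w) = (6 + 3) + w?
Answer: 2107/4854 - sqrt(170)/2427 ≈ 0.42870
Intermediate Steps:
m(w) = 9 + w
(b(m(5), 22) - 2107)/(-2608 - 2246) = (sqrt((9 + 5)**2 + 22**2) - 2107)/(-2608 - 2246) = (sqrt(14**2 + 484) - 2107)/(-4854) = (sqrt(196 + 484) - 2107)*(-1/4854) = (sqrt(680) - 2107)*(-1/4854) = (2*sqrt(170) - 2107)*(-1/4854) = (-2107 + 2*sqrt(170))*(-1/4854) = 2107/4854 - sqrt(170)/2427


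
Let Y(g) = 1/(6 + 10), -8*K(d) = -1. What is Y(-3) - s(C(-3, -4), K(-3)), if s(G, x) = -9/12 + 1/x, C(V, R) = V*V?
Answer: -115/16 ≈ -7.1875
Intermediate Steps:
C(V, R) = V²
K(d) = ⅛ (K(d) = -⅛*(-1) = ⅛)
Y(g) = 1/16
s(G, x) = -¾ + 1/x (s(G, x) = -9*1/12 + 1/x = -¾ + 1/x)
Y(-3) - s(C(-3, -4), K(-3)) = 1/16 - (-¾ + 1/(⅛)) = 1/16 - (-¾ + 8) = 1/16 - 1*29/4 = 1/16 - 29/4 = -115/16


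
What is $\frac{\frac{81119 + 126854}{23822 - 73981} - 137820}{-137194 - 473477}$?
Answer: $\frac{6913121353}{30630646689} \approx 0.22569$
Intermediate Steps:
$\frac{\frac{81119 + 126854}{23822 - 73981} - 137820}{-137194 - 473477} = \frac{\frac{207973}{-50159} - 137820}{-610671} = \left(207973 \left(- \frac{1}{50159}\right) - 137820\right) \left(- \frac{1}{610671}\right) = \left(- \frac{207973}{50159} - 137820\right) \left(- \frac{1}{610671}\right) = \left(- \frac{6913121353}{50159}\right) \left(- \frac{1}{610671}\right) = \frac{6913121353}{30630646689}$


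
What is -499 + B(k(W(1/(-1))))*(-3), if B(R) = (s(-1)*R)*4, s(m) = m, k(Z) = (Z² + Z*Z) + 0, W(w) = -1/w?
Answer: -475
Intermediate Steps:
k(Z) = 2*Z² (k(Z) = (Z² + Z²) + 0 = 2*Z² + 0 = 2*Z²)
B(R) = -4*R (B(R) = -R*4 = -4*R)
-499 + B(k(W(1/(-1))))*(-3) = -499 - 8*(-1/(1/(-1)))²*(-3) = -499 - 8*(-1/(-1))²*(-3) = -499 - 8*(-1*(-1))²*(-3) = -499 - 8*1²*(-3) = -499 - 8*(-3) = -499 + 24 = -475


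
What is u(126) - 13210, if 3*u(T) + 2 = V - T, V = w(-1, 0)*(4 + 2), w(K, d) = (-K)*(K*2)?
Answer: -39770/3 ≈ -13257.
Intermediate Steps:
w(K, d) = -2*K**2 (w(K, d) = (-K)*(2*K) = -2*K**2)
V = -12 (V = (-2*(-1)**2)*(4 + 2) = -2*1*6 = -2*6 = -12)
u(T) = -14/3 - T/3 (u(T) = -2/3 + (-12 - T)/3 = -2/3 + (-4 - T/3) = -14/3 - T/3)
u(126) - 13210 = (-14/3 - 1/3*126) - 13210 = (-14/3 - 42) - 13210 = -140/3 - 13210 = -39770/3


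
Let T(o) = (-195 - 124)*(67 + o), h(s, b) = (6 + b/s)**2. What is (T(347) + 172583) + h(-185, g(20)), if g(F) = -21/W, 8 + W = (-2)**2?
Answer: 22206636761/547600 ≈ 40553.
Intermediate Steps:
W = -4 (W = -8 + (-2)**2 = -8 + 4 = -4)
g(F) = 21/4 (g(F) = -21/(-4) = -21*(-1/4) = 21/4)
T(o) = -21373 - 319*o (T(o) = -319*(67 + o) = -21373 - 319*o)
(T(347) + 172583) + h(-185, g(20)) = ((-21373 - 319*347) + 172583) + (21/4 + 6*(-185))**2/(-185)**2 = ((-21373 - 110693) + 172583) + (21/4 - 1110)**2/34225 = (-132066 + 172583) + (-4419/4)**2/34225 = 40517 + (1/34225)*(19527561/16) = 40517 + 19527561/547600 = 22206636761/547600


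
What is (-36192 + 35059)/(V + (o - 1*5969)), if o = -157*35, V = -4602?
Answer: 1133/16066 ≈ 0.070522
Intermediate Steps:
o = -5495
(-36192 + 35059)/(V + (o - 1*5969)) = (-36192 + 35059)/(-4602 + (-5495 - 1*5969)) = -1133/(-4602 + (-5495 - 5969)) = -1133/(-4602 - 11464) = -1133/(-16066) = -1133*(-1/16066) = 1133/16066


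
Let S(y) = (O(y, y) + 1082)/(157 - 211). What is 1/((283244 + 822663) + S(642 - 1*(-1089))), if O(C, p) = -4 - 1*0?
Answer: 27/29858950 ≈ 9.0425e-7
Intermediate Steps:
O(C, p) = -4 (O(C, p) = -4 + 0 = -4)
S(y) = -539/27 (S(y) = (-4 + 1082)/(157 - 211) = 1078/(-54) = 1078*(-1/54) = -539/27)
1/((283244 + 822663) + S(642 - 1*(-1089))) = 1/((283244 + 822663) - 539/27) = 1/(1105907 - 539/27) = 1/(29858950/27) = 27/29858950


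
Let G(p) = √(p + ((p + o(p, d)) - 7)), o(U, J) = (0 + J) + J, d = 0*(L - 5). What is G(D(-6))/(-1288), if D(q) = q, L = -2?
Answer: -I*√19/1288 ≈ -0.0033842*I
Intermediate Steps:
d = 0 (d = 0*(-2 - 5) = 0*(-7) = 0)
o(U, J) = 2*J (o(U, J) = J + J = 2*J)
G(p) = √(-7 + 2*p) (G(p) = √(p + ((p + 2*0) - 7)) = √(p + ((p + 0) - 7)) = √(p + (p - 7)) = √(p + (-7 + p)) = √(-7 + 2*p))
G(D(-6))/(-1288) = √(-7 + 2*(-6))/(-1288) = √(-7 - 12)*(-1/1288) = √(-19)*(-1/1288) = (I*√19)*(-1/1288) = -I*√19/1288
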